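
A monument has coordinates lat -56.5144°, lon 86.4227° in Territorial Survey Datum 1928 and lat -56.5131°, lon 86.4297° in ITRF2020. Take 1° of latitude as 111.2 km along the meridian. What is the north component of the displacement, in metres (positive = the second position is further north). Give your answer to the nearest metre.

Δφ = -56.5131° − -56.5144° = +0.0013°; Δλ = 86.4297° − 86.4227° = +0.0070°.
ΔN = Δφ × 111200 = 144.6 m; ΔE = Δλ × 111200 × cos(-56.5144°) = +0.0070 × 111200 × 0.551727 = 429.5 m.

ΔN = 145 m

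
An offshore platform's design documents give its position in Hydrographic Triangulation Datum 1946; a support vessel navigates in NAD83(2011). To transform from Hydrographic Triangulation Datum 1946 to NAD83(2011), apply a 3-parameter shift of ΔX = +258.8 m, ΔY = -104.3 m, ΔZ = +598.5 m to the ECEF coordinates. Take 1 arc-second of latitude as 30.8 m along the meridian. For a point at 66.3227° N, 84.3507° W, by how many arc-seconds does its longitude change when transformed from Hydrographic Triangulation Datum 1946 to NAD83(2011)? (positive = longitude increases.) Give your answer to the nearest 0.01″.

Δλ = 19.99″

sin φ = 0.915822, cos φ = 0.401585, sin λ = -0.995143, cos λ = 0.098439.
East component: ΔE = −sin λ·ΔX + cos λ·ΔY = −(-0.995143)(258.8) + (0.098439)(-104.3) = 247.28 m.
1° of latitude spans 3600 × 30.80 = 110880 m; at latitude φ, 1° of longitude spans that × cos φ = 44527.7 m, so Δλ = 247.28 / 44527.7 × 3600 = 19.992″.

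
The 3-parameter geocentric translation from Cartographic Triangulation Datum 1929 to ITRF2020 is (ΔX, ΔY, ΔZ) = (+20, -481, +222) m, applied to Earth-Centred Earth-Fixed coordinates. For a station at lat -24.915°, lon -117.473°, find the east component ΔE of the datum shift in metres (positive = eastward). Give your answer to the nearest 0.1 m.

The local east axis at (φ, λ) is (−sin λ, cos λ, 0), so ΔE = −sin(-117.473°)·20 + cos(-117.473°)·(-481) = 239.64 m.

ΔE = 239.6 m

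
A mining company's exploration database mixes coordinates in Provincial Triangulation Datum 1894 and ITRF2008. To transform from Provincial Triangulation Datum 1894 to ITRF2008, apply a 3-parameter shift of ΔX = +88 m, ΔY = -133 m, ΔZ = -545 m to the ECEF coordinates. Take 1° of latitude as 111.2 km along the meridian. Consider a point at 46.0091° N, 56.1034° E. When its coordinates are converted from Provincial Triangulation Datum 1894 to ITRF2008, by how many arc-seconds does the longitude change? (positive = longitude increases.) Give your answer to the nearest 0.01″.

Δλ = -6.86″

sin φ = 0.719450, cos φ = 0.694544, sin λ = 0.830045, cos λ = 0.557696.
East component: ΔE = −sin λ·ΔX + cos λ·ΔY = −(0.830045)(88) + (0.557696)(-133) = -147.22 m.
1° of latitude spans 111200 m; at latitude φ, 1° of longitude spans that × cos φ = 77233.3 m, so Δλ = -147.22 / 77233.3 × 3600 = -6.862″.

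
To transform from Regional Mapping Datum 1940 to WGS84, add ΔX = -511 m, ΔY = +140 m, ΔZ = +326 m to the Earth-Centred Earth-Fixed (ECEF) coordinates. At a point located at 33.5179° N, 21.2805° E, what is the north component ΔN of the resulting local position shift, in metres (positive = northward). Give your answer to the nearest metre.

ΔN = 507 m

The local north axis is (−sin φ cos λ, −sin φ sin λ, cos φ), giving ΔN = 262.933 − 28.058 + 271.791 = 506.67 m.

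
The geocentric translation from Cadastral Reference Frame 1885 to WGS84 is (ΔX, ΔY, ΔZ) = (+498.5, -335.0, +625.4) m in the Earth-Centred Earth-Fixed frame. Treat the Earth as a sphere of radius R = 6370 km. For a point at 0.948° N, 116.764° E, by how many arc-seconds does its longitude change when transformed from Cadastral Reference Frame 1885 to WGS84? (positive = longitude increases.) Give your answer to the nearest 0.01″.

Δλ = -9.53″

sin φ = 0.016545, cos φ = 0.999863, sin λ = 0.892869, cos λ = -0.450317.
East component: ΔE = −sin λ·ΔX + cos λ·ΔY = −(0.892869)(498.5) + (-0.450317)(-335.0) = -294.24 m.
1° of latitude spans πR/180 = 111177 m; at latitude φ, 1° of longitude spans that × cos φ = 111162.3 m, so Δλ = -294.24 / 111162.3 × 3600 = -9.529″.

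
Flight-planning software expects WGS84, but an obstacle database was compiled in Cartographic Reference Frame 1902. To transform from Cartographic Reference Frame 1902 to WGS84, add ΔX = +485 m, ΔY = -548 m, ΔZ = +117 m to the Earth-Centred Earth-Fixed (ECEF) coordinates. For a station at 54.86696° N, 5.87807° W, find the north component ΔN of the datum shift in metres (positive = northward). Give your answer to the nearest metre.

ΔN = -373 m

At φ = 54.86696°, λ = -5.87807°: sin φ = 0.817818, cos φ = 0.575477, sin λ = -0.102412, cos λ = 0.994742.
ΔN = −sin φ cos λ·ΔX − sin φ sin λ·ΔY + cos φ·ΔZ = −(0.817818)(0.994742)(485) − (0.817818)(-0.102412)(-548) + (0.575477)(117) = -373.12 m.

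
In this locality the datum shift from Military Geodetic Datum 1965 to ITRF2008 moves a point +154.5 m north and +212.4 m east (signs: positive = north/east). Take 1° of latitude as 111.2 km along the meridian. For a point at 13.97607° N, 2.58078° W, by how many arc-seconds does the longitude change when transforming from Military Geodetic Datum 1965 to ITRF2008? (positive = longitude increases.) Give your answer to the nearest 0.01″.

Δλ = 7.09″

At latitude 13.97607°, cos φ = 0.970397.
1° of longitude at this latitude = 111.2 × cos φ = 107.91 km, so Δλ = 212.4 / 107908.1 = 0.0019683° = 7.086″.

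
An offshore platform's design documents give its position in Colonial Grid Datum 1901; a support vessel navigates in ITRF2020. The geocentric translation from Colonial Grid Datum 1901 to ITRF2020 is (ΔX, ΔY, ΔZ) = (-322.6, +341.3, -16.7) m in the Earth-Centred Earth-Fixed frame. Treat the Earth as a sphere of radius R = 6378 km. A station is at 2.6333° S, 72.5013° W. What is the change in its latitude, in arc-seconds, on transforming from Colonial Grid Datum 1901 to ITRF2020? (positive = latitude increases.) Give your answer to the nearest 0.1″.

Δφ = -1.2″

sin φ = -0.045944, cos φ = 0.998944, sin λ = -0.953724, cos λ = 0.300684.
North component: ΔN = −sin φ cos λ·ΔX − sin φ sin λ·ΔY + cos φ·ΔZ = −(-0.045944)(0.300684)(-322.6) − (-0.045944)(-0.953724)(341.3) + (0.998944)(-16.7) = -36.09 m.
1° of latitude spans πR/180 = 111317 m, so Δφ = -36.09 / 111317 × 3600 = -1.167″.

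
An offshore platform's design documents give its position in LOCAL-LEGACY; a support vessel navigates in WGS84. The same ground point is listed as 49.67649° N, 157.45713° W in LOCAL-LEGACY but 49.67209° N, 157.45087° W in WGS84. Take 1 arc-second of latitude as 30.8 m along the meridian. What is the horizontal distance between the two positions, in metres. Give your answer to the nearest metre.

663 m

Δφ = 49.67209° − 49.67649° = -0.00440°; Δλ = -157.45087° − -157.45713° = +0.00626°.
1° of latitude = 3600 × 30.80 = 110880 m.
ΔN = Δφ × 110880 = -487.9 m; ΔE = Δλ × 110880 × cos(49.67649°) = +0.00626 × 110880 × 0.647103 = 449.2 m.
Distance = √(ΔE² + ΔN²) = √(449.2² + (-487.9)²) = 663.1 m.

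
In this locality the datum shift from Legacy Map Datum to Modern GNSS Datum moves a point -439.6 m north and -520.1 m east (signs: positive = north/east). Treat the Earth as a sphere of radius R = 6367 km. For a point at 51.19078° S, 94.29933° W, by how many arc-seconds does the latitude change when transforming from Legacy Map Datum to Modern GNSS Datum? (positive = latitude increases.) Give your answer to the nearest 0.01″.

On a sphere of radius R, 1 rad of latitude = R, so Δφ = ΔN / R = -439.6 / 6367000 = -6.9044e-05 rad = -14.241″.

Δφ = -14.24″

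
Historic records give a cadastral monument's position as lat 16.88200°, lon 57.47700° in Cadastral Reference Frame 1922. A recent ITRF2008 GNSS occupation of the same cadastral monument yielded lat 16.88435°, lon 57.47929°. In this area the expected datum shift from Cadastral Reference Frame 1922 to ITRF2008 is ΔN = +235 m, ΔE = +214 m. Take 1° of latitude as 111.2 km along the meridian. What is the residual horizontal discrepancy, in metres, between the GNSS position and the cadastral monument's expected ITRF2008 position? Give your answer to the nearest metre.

40 m

Observed coordinate differences: Δφ = +0.00235°, Δλ = +0.00229°.
Converting to metres (1° lat = 111200 m, cos φ = 0.956905): observed ΔN = 261.3 m, observed ΔE = 243.7 m.
Subtracting the expected shift leaves a residual of 261.3 − (235) = 26.3 m north and 243.7 − (214) = 29.7 m east.
Residual distance = √(26.3² + 29.7²) = 39.7 m.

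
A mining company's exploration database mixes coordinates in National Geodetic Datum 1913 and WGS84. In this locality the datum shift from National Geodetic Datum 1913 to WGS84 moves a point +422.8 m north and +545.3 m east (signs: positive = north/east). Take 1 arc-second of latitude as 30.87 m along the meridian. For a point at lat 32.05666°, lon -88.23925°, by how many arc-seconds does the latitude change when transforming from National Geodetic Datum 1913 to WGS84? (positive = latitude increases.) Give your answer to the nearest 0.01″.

Δφ = 13.70″

1″ of latitude = 30.87 m, so Δφ = 422.8 / 30.87 = 13.696″.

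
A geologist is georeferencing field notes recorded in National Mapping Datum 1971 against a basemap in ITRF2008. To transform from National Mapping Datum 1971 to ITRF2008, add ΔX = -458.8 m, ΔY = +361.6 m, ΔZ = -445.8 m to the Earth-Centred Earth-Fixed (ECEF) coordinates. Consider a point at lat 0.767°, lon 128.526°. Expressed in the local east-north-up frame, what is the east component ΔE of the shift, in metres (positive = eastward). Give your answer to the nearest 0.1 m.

ΔE = 133.7 m

At φ = 0.767°, λ = 128.526°: sin φ = 0.013386, cos φ = 0.999910, sin λ = 0.782326, cos λ = -0.622870.
ΔE = −sin λ·ΔX + cos λ·ΔY = −(0.782326)·(-458.8) + (-0.622870)·(361.6) = 133.70 m.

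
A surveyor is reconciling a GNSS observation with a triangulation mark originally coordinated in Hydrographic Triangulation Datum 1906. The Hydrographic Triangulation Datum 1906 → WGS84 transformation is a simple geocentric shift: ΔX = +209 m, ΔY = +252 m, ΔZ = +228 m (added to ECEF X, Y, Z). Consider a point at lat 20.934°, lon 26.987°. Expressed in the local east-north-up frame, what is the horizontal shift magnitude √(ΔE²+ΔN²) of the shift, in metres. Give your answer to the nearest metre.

167 m

At φ = 20.934°, λ = 26.987°: sin φ = 0.357292, cos φ = 0.933993, sin λ = 0.453788, cos λ = 0.891110.
ΔE = −sin λ·ΔX + cos λ·ΔY = −(0.453788)·(209) + (0.891110)·(252) = 129.72 m.
ΔN = −sin φ cos λ·ΔX − sin φ sin λ·ΔY + cos φ·ΔZ = −(0.357292)(0.891110)(209) − (0.357292)(0.453788)(252) + (0.933993)(228) = 105.55 m.
Horizontal magnitude = √(ΔE² + ΔN²) = √(129.72² + 105.55²) = 167.23 m.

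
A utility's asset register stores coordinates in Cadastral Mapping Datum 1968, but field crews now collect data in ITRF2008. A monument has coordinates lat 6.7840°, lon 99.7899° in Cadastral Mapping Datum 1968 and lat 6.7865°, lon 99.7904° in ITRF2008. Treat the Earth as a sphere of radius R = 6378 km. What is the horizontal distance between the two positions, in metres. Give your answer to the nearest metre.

Δφ = 6.7865° − 6.7840° = +0.0025°; Δλ = 99.7904° − 99.7899° = +0.0005°.
1° along a meridian = πR/180 = 111317 m.
ΔN = Δφ × 111317 = 278.3 m; ΔE = Δλ × 111317 × cos(6.7840°) = +0.0005 × 111317 × 0.992999 = 55.3 m.
Distance = √(ΔE² + ΔN²) = √(55.3² + 278.3²) = 283.7 m.

284 m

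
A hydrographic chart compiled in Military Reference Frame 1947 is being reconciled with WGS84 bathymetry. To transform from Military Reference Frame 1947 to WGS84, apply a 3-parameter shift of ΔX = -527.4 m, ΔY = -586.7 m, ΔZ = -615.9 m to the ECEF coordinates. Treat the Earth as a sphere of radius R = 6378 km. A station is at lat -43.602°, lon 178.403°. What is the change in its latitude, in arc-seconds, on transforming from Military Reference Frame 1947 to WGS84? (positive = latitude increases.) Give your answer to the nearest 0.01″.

sin φ = -0.689645, cos φ = 0.724148, sin λ = 0.027869, cos λ = -0.999612.
North component: ΔN = −sin φ cos λ·ΔX − sin φ sin λ·ΔY + cos φ·ΔZ = −(-0.689645)(-0.999612)(-527.4) − (-0.689645)(0.027869)(-586.7) + (0.724148)(-615.9) = -93.70 m.
1° of latitude spans πR/180 = 111317 m, so Δφ = -93.70 / 111317 × 3600 = -3.030″.

Δφ = -3.03″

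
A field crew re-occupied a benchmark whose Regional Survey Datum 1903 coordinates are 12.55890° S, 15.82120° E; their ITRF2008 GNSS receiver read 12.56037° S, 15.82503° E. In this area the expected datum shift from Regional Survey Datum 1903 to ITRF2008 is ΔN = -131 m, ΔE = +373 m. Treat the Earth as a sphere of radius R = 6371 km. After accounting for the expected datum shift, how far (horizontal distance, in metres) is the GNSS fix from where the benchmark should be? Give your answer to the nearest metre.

Observed coordinate differences: Δφ = -0.00147°, Δλ = +0.00383°.
Converting to metres (1° lat = 111195 m, cos φ = 0.976073): observed ΔN = -163.5 m, observed ΔE = 415.7 m.
Subtracting the expected shift leaves a residual of -163.5 − (-131) = -32.5 m north and 415.7 − (373) = 42.7 m east.
Residual distance = √((-32.5)² + 42.7²) = 53.6 m.

54 m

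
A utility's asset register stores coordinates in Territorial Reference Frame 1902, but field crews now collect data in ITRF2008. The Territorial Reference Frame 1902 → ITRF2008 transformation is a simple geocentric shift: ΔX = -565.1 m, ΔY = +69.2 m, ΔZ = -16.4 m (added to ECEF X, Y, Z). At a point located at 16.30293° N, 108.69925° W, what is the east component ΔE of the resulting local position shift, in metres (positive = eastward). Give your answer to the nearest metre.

The local east axis at (φ, λ) is (−sin λ, cos λ, 0), so ΔE = −sin(-108.69925°)·(-565.1) + cos(-108.69925°)·69.2 = -557.46 m.

ΔE = -557 m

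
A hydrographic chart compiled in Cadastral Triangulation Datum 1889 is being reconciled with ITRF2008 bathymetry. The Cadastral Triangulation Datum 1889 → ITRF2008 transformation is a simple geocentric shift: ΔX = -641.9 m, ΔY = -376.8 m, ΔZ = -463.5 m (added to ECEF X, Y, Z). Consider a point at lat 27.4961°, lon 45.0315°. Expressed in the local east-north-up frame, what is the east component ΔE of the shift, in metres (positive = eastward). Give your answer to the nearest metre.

ΔE = 188 m

The local east axis at (φ, λ) is (−sin λ, cos λ, 0), so ΔE = −sin(45.0315°)·(-641.9) + cos(45.0315°)·(-376.8) = 187.85 m.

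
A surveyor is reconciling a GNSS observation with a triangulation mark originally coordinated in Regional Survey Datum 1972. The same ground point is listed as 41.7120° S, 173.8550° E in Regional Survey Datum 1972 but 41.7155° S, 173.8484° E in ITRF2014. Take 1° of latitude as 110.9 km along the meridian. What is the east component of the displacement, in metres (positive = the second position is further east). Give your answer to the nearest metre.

Δφ = -41.7155° − -41.7120° = -0.0035°; Δλ = 173.8484° − 173.8550° = -0.0066°.
ΔN = Δφ × 110900 = -388.1 m; ΔE = Δλ × 110900 × cos(-41.7120°) = -0.0066 × 110900 × 0.746499 = -546.4 m.

ΔE = -546 m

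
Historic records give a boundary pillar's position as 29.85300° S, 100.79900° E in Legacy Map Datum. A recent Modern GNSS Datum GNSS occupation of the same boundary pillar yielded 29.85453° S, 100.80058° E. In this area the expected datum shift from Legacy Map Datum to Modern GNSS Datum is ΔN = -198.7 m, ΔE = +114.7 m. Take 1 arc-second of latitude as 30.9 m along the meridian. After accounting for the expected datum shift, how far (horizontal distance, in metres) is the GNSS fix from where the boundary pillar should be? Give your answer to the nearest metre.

Observed coordinate differences: Δφ = -0.00153°, Δλ = +0.00158°.
Converting to metres (1° lat = 111240 m, cos φ = 0.867305): observed ΔN = -170.2 m, observed ΔE = 152.4 m.
Subtracting the expected shift leaves a residual of -170.2 − (-198.7) = 28.5 m north and 152.4 − (114.7) = 37.7 m east.
Residual distance = √(28.5² + 37.7²) = 47.3 m.

47 m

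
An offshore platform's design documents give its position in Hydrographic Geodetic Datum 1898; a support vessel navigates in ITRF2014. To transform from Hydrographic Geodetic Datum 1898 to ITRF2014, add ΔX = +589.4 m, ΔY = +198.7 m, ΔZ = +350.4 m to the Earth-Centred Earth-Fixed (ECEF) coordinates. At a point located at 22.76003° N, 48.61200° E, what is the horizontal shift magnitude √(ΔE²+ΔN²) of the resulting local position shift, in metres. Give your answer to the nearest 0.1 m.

The local east axis at (φ, λ) is (−sin λ, cos λ, 0), so ΔE = −sin(48.61200°)·589.4 + cos(48.61200°)·198.7 = -310.83 m.
The local north axis is (−sin φ cos λ, −sin φ sin λ, cos φ), giving ΔN = -150.758 − 57.673 + 323.115 = 114.68 m.
Horizontal magnitude = √(ΔE² + ΔN²) = √((-310.83)² + 114.68²) = 331.31 m.

331.3 m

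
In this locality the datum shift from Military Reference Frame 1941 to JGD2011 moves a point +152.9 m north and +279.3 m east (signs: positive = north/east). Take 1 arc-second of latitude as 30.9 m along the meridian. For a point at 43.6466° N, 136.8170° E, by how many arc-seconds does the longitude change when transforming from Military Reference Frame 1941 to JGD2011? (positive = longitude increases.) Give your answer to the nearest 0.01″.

Δλ = 12.49″

At latitude 43.6466°, cos φ = 0.723611.
1″ of longitude at this latitude = 30.90 × cos φ = 22.3596 m, so Δλ = 279.3 / 22.3596 = 12.491″.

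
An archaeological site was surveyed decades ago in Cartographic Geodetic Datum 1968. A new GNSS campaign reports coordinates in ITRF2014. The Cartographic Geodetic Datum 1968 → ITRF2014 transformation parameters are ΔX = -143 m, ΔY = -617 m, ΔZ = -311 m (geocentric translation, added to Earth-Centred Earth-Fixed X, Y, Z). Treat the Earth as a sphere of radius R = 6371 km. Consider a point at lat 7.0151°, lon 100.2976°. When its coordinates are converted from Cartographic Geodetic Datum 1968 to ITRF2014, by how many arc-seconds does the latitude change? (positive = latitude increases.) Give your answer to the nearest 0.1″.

sin φ = 0.122131, cos φ = 0.992514, sin λ = 0.983893, cos λ = -0.178761.
North component: ΔN = −sin φ cos λ·ΔX − sin φ sin λ·ΔY + cos φ·ΔZ = −(0.122131)(-0.178761)(-143) − (0.122131)(0.983893)(-617) + (0.992514)(-311) = -237.65 m.
1° of latitude spans πR/180 = 111195 m, so Δφ = -237.65 / 111195 × 3600 = -7.694″.

Δφ = -7.7″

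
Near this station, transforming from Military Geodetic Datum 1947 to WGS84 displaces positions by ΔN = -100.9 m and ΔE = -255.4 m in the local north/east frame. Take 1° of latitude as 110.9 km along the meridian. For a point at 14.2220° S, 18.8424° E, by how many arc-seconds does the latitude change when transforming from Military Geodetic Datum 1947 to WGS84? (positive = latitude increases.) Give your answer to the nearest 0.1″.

1° of latitude = 110.9 km, so Δφ = -100.9 / 110900 = -0.0009098° = -3.275″.

Δφ = -3.3″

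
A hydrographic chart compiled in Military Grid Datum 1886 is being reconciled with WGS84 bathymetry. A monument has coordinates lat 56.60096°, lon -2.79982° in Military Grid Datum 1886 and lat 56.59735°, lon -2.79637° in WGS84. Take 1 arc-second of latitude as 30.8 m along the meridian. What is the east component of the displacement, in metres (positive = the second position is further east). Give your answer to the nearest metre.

Δφ = 56.59735° − 56.60096° = -0.00361°; Δλ = -2.79637° − -2.79982° = +0.00345°.
1° of latitude = 3600 × 30.80 = 110880 m.
ΔN = Δφ × 110880 = -400.3 m; ΔE = Δλ × 110880 × cos(56.60096°) = +0.00345 × 110880 × 0.550467 = 210.6 m.

ΔE = 211 m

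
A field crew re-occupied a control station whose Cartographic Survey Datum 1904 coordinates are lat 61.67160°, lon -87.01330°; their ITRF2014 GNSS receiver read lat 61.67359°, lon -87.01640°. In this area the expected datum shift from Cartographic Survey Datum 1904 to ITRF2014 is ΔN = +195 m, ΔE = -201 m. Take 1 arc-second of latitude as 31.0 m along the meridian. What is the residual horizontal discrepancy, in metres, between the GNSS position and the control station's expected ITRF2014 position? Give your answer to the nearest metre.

Observed coordinate differences: Δφ = +0.00199°, Δλ = -0.00310°.
Converting to metres (1° lat = 111600 m, cos φ = 0.474525): observed ΔN = 222.1 m, observed ΔE = -164.2 m.
Subtracting the expected shift leaves a residual of 222.1 − (195) = 27.1 m north and -164.2 − (-201) = 36.8 m east.
Residual distance = √(27.1² + 36.8²) = 45.7 m.

46 m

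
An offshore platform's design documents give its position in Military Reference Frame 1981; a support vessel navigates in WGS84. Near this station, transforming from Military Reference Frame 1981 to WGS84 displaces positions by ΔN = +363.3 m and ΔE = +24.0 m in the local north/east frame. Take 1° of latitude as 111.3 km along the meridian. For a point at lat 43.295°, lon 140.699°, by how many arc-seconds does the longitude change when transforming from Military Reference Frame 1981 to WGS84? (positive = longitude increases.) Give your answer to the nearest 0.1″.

Δλ = 1.1″

At latitude 43.295°, cos φ = 0.727833.
1° of longitude at this latitude = 111.3 × cos φ = 81.01 km, so Δλ = 24.0 / 81007.8 = 0.0002963° = 1.067″.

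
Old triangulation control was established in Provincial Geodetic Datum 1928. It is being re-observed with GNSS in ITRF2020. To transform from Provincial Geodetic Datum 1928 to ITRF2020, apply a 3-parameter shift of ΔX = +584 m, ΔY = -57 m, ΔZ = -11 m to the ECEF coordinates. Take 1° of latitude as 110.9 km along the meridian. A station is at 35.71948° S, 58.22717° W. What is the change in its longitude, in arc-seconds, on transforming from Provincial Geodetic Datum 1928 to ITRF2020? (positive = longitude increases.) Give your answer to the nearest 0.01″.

Δλ = 18.65″

sin φ = -0.583817, cos φ = 0.811885, sin λ = -0.850142, cos λ = 0.526553.
East component: ΔE = −sin λ·ΔX + cos λ·ΔY = −(-0.850142)(584) + (0.526553)(-57) = 466.47 m.
1° of latitude spans 110900 m; at latitude φ, 1° of longitude spans that × cos φ = 90038.1 m, so Δλ = 466.47 / 90038.1 × 3600 = 18.651″.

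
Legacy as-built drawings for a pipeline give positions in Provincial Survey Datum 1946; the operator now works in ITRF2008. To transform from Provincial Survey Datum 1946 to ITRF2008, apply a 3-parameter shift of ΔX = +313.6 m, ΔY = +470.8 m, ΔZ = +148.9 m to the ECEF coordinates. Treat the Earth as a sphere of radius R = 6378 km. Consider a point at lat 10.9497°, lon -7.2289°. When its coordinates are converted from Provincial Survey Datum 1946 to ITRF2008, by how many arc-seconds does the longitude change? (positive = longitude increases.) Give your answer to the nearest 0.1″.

sin φ = 0.189947, cos φ = 0.981794, sin λ = -0.125834, cos λ = 0.992051.
East component: ΔE = −sin λ·ΔX + cos λ·ΔY = −(-0.125834)(313.6) + (0.992051)(470.8) = 506.52 m.
1° of latitude spans πR/180 = 111317 m; at latitude φ, 1° of longitude spans that × cos φ = 109290.5 m, so Δλ = 506.52 / 109290.5 × 3600 = 16.685″.

Δλ = 16.7″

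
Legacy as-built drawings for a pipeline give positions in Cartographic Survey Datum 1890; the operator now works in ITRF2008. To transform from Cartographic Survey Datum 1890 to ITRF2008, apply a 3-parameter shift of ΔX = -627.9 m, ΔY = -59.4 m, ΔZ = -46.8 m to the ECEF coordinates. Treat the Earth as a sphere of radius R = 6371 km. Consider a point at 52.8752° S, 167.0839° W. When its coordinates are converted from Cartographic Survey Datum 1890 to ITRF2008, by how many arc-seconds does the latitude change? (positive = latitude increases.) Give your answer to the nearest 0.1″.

Δφ = 15.2″

sin φ = -0.797323, cos φ = 0.603553, sin λ = -0.223524, cos λ = -0.974698.
North component: ΔN = −sin φ cos λ·ΔX − sin φ sin λ·ΔY + cos φ·ΔZ = −(-0.797323)(-0.974698)(-627.9) − (-0.797323)(-0.223524)(-59.4) + (0.603553)(-46.8) = 470.31 m.
1° of latitude spans πR/180 = 111195 m, so Δφ = 470.31 / 111195 × 3600 = 15.227″.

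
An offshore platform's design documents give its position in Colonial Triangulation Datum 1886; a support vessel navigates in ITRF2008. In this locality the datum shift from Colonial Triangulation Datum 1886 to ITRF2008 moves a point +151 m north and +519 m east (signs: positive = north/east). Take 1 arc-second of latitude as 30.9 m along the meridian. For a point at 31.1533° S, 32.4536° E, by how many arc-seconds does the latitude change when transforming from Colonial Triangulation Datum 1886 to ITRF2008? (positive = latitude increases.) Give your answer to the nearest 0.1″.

1″ of latitude = 30.90 m, so Δφ = 151.0 / 30.90 = 4.887″.

Δφ = 4.9″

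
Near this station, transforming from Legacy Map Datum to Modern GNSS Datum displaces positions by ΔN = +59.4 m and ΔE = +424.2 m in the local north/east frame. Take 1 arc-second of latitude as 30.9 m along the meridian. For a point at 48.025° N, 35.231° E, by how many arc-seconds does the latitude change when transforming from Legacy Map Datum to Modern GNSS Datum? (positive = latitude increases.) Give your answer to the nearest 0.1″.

Δφ = 1.9″

1″ of latitude = 30.90 m, so Δφ = 59.4 / 30.90 = 1.922″.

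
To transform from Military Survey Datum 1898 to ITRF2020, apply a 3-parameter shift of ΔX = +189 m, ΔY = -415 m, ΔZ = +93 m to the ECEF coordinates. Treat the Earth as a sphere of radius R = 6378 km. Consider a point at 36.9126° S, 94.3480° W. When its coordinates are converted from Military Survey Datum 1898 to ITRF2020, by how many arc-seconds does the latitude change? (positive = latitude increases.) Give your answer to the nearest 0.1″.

sin φ = -0.600596, cos φ = 0.799553, sin λ = -0.997122, cos λ = -0.075814.
North component: ΔN = −sin φ cos λ·ΔX − sin φ sin λ·ΔY + cos φ·ΔZ = −(-0.600596)(-0.075814)(189) − (-0.600596)(-0.997122)(-415) + (0.799553)(93) = 314.28 m.
1° of latitude spans πR/180 = 111317 m, so Δφ = 314.28 / 111317 × 3600 = 10.164″.

Δφ = 10.2″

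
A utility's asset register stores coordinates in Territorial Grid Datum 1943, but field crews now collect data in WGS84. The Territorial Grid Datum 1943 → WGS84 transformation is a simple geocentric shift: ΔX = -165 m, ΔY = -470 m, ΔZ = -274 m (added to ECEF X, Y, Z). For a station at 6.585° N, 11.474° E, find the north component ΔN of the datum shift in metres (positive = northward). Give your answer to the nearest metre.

The local north axis is (−sin φ cos λ, −sin φ sin λ, cos φ), giving ΔN = 18.544 + 10.722 − 272.192 = -242.93 m.

ΔN = -243 m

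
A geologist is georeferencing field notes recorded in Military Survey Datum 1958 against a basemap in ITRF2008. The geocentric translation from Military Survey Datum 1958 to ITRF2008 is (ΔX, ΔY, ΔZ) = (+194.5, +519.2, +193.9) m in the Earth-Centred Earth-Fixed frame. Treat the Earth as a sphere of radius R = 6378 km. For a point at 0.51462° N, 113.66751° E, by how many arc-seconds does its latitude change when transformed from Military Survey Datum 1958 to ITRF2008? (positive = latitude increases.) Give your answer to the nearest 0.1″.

Δφ = 6.2″

sin φ = 0.008982, cos φ = 0.999960, sin λ = 0.915890, cos λ = -0.401428.
North component: ΔN = −sin φ cos λ·ΔX − sin φ sin λ·ΔY + cos φ·ΔZ = −(0.008982)(-0.401428)(194.5) − (0.008982)(0.915890)(519.2) + (0.999960)(193.9) = 190.32 m.
1° of latitude spans πR/180 = 111317 m, so Δφ = 190.32 / 111317 × 3600 = 6.155″.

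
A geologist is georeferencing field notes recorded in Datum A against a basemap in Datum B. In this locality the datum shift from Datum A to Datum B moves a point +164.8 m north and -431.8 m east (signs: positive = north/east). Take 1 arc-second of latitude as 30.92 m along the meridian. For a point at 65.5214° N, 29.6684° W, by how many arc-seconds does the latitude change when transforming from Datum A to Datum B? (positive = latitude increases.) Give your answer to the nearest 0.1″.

1″ of latitude = 30.92 m, so Δφ = 164.8 / 30.92 = 5.330″.

Δφ = 5.3″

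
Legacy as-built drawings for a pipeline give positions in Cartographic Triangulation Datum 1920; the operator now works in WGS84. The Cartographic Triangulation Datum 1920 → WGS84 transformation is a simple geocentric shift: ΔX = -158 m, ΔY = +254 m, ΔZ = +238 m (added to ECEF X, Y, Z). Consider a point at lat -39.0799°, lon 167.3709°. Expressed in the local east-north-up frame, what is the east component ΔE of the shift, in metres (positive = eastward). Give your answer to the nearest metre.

The local east axis at (φ, λ) is (−sin λ, cos λ, 0), so ΔE = −sin(167.3709°)·(-158) + cos(167.3709°)·254 = -213.31 m.

ΔE = -213 m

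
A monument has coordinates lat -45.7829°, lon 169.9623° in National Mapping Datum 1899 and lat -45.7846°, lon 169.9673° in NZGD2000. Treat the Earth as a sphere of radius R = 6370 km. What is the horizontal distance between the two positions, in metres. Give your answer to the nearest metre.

431 m

Δφ = -45.7846° − -45.7829° = -0.0017°; Δλ = 169.9673° − 169.9623° = +0.0050°.
1° along a meridian = πR/180 = 111177 m.
ΔN = Δφ × 111177 = -189.0 m; ΔE = Δλ × 111177 × cos(-45.7829°) = +0.0050 × 111177 × 0.697379 = 387.7 m.
Distance = √(ΔE² + ΔN²) = √(387.7² + (-189.0)²) = 431.3 m.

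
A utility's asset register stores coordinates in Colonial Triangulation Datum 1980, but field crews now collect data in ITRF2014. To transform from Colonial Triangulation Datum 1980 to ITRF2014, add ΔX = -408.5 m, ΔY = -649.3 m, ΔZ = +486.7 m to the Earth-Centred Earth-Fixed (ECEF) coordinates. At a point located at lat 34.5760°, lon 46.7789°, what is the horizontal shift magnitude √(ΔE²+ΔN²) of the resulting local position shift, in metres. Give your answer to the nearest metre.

841 m

At φ = 34.5760°, λ = 46.7789°: sin φ = 0.567499, cos φ = 0.823374, sin λ = 0.728716, cos λ = 0.684816.
ΔE = −sin λ·ΔX + cos λ·ΔY = −(0.728716)·(-408.5) + (0.684816)·(-649.3) = -146.97 m.
ΔN = −sin φ cos λ·ΔX − sin φ sin λ·ΔY + cos φ·ΔZ = −(0.567499)(0.684816)(-408.5) − (0.567499)(0.728716)(-649.3) + (0.823374)(486.7) = 828.01 m.
Horizontal magnitude = √(ΔE² + ΔN²) = √((-146.97)² + 828.01²) = 840.95 m.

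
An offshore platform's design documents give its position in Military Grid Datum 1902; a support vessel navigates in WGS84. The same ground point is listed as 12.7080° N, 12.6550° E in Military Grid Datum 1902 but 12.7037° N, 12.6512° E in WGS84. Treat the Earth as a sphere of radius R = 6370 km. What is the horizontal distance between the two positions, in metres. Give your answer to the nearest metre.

631 m

Δφ = 12.7037° − 12.7080° = -0.0043°; Δλ = 12.6512° − 12.6550° = -0.0038°.
1° along a meridian = πR/180 = 111177 m.
ΔN = Δφ × 111177 = -478.1 m; ΔE = Δλ × 111177 × cos(12.7080°) = -0.0038 × 111177 × 0.975504 = -412.1 m.
Distance = √(ΔE² + ΔN²) = √((-412.1)² + (-478.1)²) = 631.2 m.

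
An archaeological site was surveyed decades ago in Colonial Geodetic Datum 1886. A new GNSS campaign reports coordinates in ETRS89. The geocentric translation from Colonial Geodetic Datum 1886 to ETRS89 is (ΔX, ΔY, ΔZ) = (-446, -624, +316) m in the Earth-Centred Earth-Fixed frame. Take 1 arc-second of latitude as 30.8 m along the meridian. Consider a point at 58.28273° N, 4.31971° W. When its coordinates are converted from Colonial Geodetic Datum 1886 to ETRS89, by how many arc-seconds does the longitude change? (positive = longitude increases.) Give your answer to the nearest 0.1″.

Δλ = -40.5″

sin φ = 0.850653, cos φ = 0.525728, sin λ = -0.075322, cos λ = 0.997159.
East component: ΔE = −sin λ·ΔX + cos λ·ΔY = −(-0.075322)(-446) + (0.997159)(-624) = -655.82 m.
1° of latitude spans 3600 × 30.80 = 110880 m; at latitude φ, 1° of longitude spans that × cos φ = 58292.7 m, so Δλ = -655.82 / 58292.7 × 3600 = -40.502″.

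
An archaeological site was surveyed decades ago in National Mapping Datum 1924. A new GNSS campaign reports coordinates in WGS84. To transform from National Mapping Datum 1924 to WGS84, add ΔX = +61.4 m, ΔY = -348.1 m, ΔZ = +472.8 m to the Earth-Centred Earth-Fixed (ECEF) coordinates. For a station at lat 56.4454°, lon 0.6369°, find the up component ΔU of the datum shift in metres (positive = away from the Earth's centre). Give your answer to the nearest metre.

The local up (radial) axis is (cos φ cos λ, cos φ sin λ, sin φ), giving ΔU = 33.936 − 2.139 + 394.012 = 425.81 m.

ΔU = 426 m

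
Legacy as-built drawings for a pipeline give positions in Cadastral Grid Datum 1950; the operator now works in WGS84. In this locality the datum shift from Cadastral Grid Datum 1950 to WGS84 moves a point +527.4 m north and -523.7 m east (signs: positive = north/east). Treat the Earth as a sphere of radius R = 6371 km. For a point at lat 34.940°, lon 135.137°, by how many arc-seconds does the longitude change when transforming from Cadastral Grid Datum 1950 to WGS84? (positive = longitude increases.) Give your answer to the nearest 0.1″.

At latitude 34.940°, cos φ = 0.819752.
One radian of longitude at latitude φ spans R cos φ, so Δλ = ΔE / (R cos φ) = -523.7 / (6371000 × 0.819752) = -1.0027e-04 rad = -20.683″.

Δλ = -20.7″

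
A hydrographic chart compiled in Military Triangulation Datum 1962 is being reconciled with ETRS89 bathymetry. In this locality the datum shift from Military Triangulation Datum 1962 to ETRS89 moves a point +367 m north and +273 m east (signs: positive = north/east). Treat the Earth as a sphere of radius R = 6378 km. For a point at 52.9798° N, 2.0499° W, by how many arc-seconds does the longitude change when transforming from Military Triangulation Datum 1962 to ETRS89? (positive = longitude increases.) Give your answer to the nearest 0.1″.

Δλ = 14.7″

At latitude 52.9798°, cos φ = 0.602097.
One radian of longitude at latitude φ spans R cos φ, so Δλ = ΔE / (R cos φ) = 273.0 / (6378000 × 0.602097) = 7.1091e-05 rad = 14.663″.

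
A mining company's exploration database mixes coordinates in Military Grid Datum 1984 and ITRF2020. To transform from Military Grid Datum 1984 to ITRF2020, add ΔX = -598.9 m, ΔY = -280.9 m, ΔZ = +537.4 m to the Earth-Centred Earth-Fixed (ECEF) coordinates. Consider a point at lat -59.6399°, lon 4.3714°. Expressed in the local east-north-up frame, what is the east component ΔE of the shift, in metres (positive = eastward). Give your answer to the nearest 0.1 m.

The local east axis at (φ, λ) is (−sin λ, cos λ, 0), so ΔE = −sin(4.3714°)·(-598.9) + cos(4.3714°)·(-280.9) = -234.43 m.

ΔE = -234.4 m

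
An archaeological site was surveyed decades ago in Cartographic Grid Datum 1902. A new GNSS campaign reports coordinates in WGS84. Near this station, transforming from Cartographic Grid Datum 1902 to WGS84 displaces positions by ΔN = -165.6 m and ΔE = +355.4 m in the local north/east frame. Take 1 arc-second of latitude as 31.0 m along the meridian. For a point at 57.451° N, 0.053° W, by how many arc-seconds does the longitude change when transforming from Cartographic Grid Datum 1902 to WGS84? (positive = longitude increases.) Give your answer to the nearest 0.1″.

At latitude 57.451°, cos φ = 0.538021.
1″ of longitude at this latitude = 31.00 × cos φ = 16.6786 m, so Δλ = 355.4 / 16.6786 = 21.309″.

Δλ = 21.3″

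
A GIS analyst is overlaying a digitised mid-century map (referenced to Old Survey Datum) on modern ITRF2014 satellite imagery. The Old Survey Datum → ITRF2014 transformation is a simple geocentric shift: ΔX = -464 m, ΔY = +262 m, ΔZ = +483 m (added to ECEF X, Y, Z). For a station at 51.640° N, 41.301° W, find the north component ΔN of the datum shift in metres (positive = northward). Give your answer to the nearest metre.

ΔN = 709 m

At φ = 51.640°, λ = -41.301°: sin φ = 0.784127, cos φ = 0.620601, sin λ = -0.660015, cos λ = 0.751253.
ΔN = −sin φ cos λ·ΔX − sin φ sin λ·ΔY + cos φ·ΔZ = −(0.784127)(0.751253)(-464) − (0.784127)(-0.660015)(262) + (0.620601)(483) = 708.68 m.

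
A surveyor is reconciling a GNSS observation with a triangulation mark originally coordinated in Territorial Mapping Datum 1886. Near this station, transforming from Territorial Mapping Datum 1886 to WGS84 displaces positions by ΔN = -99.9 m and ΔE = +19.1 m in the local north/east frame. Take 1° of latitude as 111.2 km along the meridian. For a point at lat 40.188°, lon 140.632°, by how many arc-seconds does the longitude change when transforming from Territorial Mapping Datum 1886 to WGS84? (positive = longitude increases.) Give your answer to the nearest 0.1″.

Δλ = 0.8″

At latitude 40.188°, cos φ = 0.763931.
1° of longitude at this latitude = 111.2 × cos φ = 84.95 km, so Δλ = 19.1 / 84949.1 = 0.0002248° = 0.809″.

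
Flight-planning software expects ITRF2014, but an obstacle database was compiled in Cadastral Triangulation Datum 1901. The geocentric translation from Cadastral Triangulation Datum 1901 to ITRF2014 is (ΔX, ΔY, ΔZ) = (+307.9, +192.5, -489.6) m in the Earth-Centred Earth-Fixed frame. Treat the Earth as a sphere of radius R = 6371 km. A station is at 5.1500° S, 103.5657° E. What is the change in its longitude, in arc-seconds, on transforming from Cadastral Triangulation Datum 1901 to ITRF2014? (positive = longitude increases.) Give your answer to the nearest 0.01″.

sin φ = -0.089763, cos φ = 0.995963, sin λ = 0.972102, cos λ = -0.234560.
East component: ΔE = −sin λ·ΔX + cos λ·ΔY = −(0.972102)(307.9) + (-0.234560)(192.5) = -344.46 m.
1° of latitude spans πR/180 = 111195 m; at latitude φ, 1° of longitude spans that × cos φ = 110746.0 m, so Δλ = -344.46 / 110746.0 × 3600 = -11.197″.

Δλ = -11.20″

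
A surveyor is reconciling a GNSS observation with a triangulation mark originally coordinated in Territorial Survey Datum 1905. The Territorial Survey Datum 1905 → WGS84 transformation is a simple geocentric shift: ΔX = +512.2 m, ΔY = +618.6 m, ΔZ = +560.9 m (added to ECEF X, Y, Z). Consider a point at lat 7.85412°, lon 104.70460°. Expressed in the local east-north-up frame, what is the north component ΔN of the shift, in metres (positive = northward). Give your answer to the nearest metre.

ΔN = 492 m

The local north axis is (−sin φ cos λ, −sin φ sin λ, cos φ), giving ΔN = 17.767 − 81.764 + 555.638 = 491.64 m.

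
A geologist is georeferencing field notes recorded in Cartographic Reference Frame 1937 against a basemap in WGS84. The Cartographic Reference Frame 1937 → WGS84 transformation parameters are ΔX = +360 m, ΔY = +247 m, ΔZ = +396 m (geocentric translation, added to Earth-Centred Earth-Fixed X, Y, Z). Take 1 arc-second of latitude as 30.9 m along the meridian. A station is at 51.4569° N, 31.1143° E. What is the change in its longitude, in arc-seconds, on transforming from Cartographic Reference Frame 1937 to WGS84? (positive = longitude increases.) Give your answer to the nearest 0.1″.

Δλ = 1.3″

sin φ = 0.782140, cos φ = 0.623103, sin λ = 0.516747, cos λ = 0.856138.
East component: ΔE = −sin λ·ΔX + cos λ·ΔY = −(0.516747)(360) + (0.856138)(247) = 25.44 m.
1° of latitude spans 3600 × 30.90 = 111240 m; at latitude φ, 1° of longitude spans that × cos φ = 69314.0 m, so Δλ = 25.44 / 69314.0 × 3600 = 1.321″.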